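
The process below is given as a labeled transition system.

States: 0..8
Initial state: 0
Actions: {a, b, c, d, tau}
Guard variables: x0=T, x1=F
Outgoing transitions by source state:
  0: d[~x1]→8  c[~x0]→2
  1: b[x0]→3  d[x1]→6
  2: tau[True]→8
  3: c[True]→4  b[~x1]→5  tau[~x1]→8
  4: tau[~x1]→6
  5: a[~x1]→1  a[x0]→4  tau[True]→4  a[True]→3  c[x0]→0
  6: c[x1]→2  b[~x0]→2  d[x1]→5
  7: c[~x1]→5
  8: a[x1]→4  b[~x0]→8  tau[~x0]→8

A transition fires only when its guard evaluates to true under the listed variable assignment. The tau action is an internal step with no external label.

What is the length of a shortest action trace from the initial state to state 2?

Breadth-first toward 2:
  L0 = {0}
  L1 = {8}
2 never appears.

Answer: UNREACHABLE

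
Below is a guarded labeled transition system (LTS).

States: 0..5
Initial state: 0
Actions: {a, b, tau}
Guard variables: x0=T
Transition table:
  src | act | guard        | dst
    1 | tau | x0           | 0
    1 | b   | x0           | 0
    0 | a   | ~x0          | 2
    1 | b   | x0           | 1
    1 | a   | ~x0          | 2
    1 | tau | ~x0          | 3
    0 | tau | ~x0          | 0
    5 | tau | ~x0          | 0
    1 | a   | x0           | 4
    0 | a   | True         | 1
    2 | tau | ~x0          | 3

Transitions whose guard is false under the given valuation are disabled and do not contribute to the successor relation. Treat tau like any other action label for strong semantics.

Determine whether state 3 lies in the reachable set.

Answer: UNREACHABLE

Trace:
After dropping false guards: 5 live edges.
depth 0: {0}
depth 1: {1}  cumulative {0,1}
depth 2: {4}  cumulative {0,1,4}
Reach set: {0,1,4}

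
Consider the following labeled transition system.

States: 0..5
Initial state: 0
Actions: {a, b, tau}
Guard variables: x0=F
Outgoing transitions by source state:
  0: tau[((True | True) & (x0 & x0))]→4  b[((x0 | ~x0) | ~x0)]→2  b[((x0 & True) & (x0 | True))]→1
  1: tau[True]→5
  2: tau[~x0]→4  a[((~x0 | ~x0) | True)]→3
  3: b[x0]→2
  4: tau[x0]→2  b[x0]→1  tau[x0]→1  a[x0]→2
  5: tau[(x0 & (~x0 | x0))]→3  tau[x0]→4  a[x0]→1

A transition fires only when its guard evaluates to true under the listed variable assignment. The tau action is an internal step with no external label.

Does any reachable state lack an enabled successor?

Answer: DEADLOCK at state 3

Working:
Reach set: {0,2,3,4}
  0: b→2  [1 out]
  2: a→3  tau→4  [2 out]
  3: ∅  [no exit]
  4: ∅  [no exit]
trace reaching 3: b·a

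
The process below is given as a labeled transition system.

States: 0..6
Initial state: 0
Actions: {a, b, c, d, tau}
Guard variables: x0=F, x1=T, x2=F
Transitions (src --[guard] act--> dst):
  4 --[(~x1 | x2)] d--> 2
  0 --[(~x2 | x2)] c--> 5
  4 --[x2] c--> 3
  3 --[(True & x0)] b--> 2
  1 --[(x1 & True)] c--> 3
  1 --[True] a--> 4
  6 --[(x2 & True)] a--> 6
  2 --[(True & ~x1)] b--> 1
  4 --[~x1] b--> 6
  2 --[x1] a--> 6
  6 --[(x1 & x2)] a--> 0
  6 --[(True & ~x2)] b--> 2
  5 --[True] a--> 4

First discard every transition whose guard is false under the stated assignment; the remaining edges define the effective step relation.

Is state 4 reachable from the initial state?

Answer: REACHABLE

Trace:
After dropping false guards: 6 live edges.
Layer 0: {0}
Layer 1: {5}  cumulative {0,5}
Layer 2: {4}  cumulative {0,4,5}
Reach set: {0,4,5}
Path to 4: c·a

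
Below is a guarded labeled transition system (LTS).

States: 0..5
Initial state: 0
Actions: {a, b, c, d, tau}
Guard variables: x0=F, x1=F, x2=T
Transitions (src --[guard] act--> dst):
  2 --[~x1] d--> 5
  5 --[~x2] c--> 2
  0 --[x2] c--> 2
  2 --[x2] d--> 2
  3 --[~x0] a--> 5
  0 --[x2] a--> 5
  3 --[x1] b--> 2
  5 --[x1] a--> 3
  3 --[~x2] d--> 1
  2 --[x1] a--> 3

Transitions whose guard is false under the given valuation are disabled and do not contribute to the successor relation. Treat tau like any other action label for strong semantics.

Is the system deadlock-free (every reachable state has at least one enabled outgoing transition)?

Reach set: {0,2,5}
  0: a→5  c→2  [2 out]
  2: d→2  d→5  [2 out]
  5: ∅  [no exit]
witness 5: a

Answer: DEADLOCK at state 5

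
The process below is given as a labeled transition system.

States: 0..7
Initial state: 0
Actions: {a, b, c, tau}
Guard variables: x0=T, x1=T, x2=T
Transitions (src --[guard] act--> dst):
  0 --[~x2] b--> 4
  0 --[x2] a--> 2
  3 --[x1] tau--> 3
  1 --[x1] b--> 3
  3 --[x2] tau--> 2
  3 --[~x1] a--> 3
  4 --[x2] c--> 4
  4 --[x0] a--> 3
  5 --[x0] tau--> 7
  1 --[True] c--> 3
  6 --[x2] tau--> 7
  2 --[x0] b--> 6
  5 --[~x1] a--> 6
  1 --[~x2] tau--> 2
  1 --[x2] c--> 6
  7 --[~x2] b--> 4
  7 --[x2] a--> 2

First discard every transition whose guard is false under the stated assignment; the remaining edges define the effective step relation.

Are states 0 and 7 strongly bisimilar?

Answer: BISIMILAR

Working:
Compute ~ classes (split until stable):
  round 0: {{0,1,2,3,4,5,6,7}}
  round 1: {{0,7},{1},{2},{3,5,6},{4}}
  round 2: {{0,7},{1},{2},{3},{4},{5,6}}
6 equivalence class(es) (converged in 3)
class of 0: {0,7}; class of 7: {0,7}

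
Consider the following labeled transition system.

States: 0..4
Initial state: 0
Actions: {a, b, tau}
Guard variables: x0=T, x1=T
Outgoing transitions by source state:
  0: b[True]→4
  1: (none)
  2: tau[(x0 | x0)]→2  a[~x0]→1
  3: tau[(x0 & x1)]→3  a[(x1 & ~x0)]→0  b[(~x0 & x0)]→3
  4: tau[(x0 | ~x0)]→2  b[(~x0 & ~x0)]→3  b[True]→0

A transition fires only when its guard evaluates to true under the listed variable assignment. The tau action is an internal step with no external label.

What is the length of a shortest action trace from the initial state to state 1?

BFS to 1:
  L0 = {0}
  L1 = {4}
  L2 = {2}
1 never appears.

Answer: UNREACHABLE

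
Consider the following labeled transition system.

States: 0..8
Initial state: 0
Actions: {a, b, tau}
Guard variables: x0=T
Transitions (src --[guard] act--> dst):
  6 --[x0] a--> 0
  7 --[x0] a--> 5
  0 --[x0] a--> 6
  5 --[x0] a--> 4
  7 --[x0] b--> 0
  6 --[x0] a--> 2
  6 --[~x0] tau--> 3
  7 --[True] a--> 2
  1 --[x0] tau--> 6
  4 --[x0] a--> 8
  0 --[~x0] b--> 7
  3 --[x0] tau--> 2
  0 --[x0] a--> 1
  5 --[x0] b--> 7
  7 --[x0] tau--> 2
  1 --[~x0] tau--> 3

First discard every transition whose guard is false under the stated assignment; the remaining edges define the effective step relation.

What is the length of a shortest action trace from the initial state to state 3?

Layered search for 3:
  Layer 0: {0}
  Layer 1: {1,6}
  Layer 2: {2}
3 never appears.

Answer: UNREACHABLE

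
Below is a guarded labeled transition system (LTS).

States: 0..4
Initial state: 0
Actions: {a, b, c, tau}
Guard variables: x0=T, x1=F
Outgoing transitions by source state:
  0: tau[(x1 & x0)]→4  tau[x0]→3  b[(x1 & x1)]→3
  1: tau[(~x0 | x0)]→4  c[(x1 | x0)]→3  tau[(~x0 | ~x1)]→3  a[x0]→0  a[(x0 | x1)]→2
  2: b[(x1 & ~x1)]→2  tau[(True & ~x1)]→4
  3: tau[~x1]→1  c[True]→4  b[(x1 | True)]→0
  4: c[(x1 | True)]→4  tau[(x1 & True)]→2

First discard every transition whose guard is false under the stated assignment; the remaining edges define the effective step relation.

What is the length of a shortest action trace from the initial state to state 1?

Answer: 2

Trace:
Layered search for 1:
  Layer 0: {0}
  Layer 1: {3}
  Layer 2: {1,4}
1 enters at depth 2; path tau·tau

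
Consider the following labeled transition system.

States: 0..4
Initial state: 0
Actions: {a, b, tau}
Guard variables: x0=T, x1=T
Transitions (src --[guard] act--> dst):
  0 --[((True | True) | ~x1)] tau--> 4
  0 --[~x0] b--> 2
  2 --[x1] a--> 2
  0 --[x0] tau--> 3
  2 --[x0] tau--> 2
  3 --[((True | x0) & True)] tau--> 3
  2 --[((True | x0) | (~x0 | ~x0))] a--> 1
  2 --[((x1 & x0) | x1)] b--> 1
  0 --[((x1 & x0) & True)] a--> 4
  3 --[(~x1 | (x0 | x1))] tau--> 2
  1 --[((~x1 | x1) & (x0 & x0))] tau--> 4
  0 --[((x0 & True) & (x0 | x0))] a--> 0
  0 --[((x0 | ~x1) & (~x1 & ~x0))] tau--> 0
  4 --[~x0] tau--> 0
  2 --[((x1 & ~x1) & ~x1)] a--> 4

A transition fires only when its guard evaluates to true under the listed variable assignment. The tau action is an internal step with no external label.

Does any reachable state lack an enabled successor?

Answer: DEADLOCK at state 4

Trace:
R = {0,1,2,3,4}
  0: a→0  a→4  tau→3  tau→4  [4 out]
  1: tau→4  [1 out]
  2: a→1  a→2  b→1  tau→2  [4 out]
  3: tau→2  tau→3  [2 out]
  4: ∅  [no exit]
trace reaching 4: tau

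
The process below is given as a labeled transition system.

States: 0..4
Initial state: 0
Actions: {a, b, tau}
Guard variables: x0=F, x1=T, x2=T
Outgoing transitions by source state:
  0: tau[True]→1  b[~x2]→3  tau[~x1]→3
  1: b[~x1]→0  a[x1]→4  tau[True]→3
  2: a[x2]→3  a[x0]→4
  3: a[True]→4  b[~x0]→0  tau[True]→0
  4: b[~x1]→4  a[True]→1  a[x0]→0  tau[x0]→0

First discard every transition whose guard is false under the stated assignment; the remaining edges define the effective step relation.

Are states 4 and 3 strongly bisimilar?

Refine partition for ~:
  π0 = {{0,1,2,3,4}}
  π1 = {{0},{1},{2,4},{3}}
  π2 = {{0},{1},{2},{3},{4}}
Fixed point at round 3; 5 class(es).
4∈{4}, 3∈{3}

Answer: NOT BISIMILAR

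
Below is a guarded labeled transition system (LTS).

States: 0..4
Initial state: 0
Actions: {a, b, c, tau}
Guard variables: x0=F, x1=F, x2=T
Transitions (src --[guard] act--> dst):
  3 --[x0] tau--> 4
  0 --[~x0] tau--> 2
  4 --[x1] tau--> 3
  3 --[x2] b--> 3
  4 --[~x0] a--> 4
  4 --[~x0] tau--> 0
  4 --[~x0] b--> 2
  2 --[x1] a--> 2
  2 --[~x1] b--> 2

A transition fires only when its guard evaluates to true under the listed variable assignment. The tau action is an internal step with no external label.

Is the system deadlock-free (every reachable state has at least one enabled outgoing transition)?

Answer: DEADLOCK-FREE

Trace:
Reachable = {0,2}
  0: tau→2  [deg 1]
  2: b→2  [deg 1]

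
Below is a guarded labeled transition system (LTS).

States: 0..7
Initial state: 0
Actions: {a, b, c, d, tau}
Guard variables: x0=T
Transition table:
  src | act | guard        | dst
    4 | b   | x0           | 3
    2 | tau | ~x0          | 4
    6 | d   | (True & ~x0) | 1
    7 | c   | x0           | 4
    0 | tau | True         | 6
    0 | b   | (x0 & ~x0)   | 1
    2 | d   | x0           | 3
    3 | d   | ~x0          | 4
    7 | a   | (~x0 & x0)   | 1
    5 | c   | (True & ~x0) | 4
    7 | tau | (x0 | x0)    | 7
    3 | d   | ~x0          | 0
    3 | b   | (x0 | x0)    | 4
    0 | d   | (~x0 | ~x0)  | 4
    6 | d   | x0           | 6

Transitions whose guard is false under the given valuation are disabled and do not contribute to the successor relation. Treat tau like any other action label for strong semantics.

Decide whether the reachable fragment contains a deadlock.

Reachable = {0,6}
  0: tau→6  [1 exit(s)]
  6: d→6  [1 exit(s)]

Answer: DEADLOCK-FREE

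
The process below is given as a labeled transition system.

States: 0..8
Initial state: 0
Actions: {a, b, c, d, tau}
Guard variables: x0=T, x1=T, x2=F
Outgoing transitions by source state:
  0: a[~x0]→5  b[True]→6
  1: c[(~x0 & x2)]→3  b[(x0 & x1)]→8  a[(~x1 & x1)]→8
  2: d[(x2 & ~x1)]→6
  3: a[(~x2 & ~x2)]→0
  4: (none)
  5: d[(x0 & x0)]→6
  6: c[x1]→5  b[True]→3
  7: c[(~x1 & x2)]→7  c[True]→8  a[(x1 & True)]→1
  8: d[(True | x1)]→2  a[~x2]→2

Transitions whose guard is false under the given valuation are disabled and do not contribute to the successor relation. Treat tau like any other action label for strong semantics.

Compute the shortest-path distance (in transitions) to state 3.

Answer: 2

Analysis:
Layered search for 3:
  L0 = {0}
  L1 = {6}
  L2 = {3,5}
depth(3)=2, e.g. b·b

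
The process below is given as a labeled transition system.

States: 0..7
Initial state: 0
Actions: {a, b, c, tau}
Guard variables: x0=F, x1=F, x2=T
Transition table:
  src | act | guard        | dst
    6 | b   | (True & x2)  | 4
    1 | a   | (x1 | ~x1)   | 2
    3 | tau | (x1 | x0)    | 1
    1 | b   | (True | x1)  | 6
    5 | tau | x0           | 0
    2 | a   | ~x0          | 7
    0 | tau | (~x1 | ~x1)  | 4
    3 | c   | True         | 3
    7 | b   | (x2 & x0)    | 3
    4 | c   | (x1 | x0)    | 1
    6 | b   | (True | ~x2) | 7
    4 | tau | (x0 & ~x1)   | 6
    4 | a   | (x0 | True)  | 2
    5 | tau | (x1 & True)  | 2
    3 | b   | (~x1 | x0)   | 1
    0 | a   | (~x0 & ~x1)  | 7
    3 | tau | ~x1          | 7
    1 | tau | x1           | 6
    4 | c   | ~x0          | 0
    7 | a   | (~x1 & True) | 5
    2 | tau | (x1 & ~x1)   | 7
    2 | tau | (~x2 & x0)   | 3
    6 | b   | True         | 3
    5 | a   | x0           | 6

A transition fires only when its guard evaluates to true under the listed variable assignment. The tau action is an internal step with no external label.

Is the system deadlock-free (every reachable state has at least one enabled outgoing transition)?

Answer: DEADLOCK at state 5

Working:
R = {0,2,4,5,7}
  0: a→7  tau→4  [deg 2]
  2: a→7  [deg 1]
  4: a→2  c→0  [deg 2]
  5: ∅  [STUCK]
  7: a→5  [deg 1]
trace reaching 5: a·a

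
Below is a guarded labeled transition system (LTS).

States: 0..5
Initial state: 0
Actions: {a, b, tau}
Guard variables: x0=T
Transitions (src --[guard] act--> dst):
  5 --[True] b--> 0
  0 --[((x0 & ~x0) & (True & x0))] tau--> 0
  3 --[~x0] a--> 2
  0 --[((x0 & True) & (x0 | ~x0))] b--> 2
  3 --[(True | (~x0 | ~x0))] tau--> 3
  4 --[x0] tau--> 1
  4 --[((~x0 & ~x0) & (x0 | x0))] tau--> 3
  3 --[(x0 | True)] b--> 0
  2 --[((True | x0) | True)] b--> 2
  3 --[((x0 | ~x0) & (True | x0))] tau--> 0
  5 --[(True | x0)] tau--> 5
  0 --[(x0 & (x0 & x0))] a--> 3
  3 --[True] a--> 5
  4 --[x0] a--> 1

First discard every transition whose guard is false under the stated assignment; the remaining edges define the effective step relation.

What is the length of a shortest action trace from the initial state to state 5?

Breadth-first toward 5:
  L0 = {0}
  L1 = {2,3}
  L2 = {5}
5 enters at depth 2; path a·a

Answer: 2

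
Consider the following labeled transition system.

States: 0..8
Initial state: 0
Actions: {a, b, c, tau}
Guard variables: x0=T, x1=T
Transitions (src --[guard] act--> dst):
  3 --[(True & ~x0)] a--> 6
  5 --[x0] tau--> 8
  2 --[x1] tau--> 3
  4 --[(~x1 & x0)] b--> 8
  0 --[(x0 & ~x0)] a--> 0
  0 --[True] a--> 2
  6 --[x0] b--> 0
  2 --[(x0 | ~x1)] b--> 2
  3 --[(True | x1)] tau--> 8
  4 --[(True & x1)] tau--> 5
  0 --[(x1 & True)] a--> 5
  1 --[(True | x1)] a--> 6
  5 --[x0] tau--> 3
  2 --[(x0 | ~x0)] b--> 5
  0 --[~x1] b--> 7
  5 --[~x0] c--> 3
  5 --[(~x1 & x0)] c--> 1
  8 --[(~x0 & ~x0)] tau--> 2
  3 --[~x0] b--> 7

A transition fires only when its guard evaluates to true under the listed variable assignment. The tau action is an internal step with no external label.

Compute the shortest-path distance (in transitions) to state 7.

Answer: UNREACHABLE

Analysis:
Layered search for 7:
  L0 = {0}
  L1 = {2,5}
  L2 = {3,8}
7 never appears.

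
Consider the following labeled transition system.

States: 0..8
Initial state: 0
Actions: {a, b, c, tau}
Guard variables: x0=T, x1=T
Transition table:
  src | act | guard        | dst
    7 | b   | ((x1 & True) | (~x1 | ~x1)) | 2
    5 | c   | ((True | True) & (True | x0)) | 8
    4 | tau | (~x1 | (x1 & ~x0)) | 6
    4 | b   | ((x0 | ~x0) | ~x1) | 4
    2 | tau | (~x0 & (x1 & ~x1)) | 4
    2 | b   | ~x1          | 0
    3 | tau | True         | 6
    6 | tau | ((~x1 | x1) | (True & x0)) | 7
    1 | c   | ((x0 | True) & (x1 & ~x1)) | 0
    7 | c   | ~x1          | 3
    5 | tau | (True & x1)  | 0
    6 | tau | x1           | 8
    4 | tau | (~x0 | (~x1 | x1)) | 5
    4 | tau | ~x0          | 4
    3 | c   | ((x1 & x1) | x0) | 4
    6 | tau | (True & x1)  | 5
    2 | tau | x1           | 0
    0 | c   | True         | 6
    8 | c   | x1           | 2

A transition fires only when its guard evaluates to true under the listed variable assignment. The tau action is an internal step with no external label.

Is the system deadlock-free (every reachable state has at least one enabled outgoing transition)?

Answer: DEADLOCK-FREE

Working:
Reach set: {0,2,5,6,7,8}
  0: c→6  [deg 1]
  2: tau→0  [deg 1]
  5: c→8  tau→0  [deg 2]
  6: tau→5  tau→7  tau→8  [deg 3]
  7: b→2  [deg 1]
  8: c→2  [deg 1]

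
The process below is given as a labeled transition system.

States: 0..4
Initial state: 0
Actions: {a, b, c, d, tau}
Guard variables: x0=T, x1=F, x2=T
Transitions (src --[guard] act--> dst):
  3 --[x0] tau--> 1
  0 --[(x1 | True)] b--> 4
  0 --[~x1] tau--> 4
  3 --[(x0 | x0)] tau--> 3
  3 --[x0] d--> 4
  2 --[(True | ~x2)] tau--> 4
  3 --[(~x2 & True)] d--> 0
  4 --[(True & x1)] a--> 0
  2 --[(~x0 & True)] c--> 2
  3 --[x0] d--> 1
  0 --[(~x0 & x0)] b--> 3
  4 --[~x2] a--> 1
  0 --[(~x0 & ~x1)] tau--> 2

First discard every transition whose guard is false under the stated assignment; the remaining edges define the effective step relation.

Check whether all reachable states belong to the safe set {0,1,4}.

Allowed set {0,1,4}
R = {0,4}
  0: safe
  4: safe

Answer: INVARIANT HOLDS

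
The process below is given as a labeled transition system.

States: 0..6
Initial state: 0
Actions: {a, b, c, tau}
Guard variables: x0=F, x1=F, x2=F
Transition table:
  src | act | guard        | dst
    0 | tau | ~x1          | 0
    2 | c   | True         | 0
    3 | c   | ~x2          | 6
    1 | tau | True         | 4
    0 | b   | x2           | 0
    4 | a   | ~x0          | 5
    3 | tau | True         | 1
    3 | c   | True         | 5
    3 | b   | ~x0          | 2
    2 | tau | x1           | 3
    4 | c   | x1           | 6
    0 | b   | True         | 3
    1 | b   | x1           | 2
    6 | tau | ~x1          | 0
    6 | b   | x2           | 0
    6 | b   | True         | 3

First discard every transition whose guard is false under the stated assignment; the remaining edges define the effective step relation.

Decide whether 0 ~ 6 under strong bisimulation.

Bisimulation quotient by refinement:
  π0 = {{0,1,2,3,4,5,6}}
  π1 = {{0,6},{1},{2},{3},{4},{5}}
stable after 2 split(s): 6 block(s)
0∈{0,6}, 6∈{0,6}

Answer: BISIMILAR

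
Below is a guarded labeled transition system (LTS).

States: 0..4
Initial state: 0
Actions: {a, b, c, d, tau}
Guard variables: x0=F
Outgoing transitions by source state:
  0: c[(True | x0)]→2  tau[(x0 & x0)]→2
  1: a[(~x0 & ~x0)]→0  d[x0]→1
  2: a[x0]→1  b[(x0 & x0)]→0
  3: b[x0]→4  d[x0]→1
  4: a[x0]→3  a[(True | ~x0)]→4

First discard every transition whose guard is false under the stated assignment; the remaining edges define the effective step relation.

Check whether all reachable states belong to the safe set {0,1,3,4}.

Safe = {0,1,3,4}
R = {0,2}
  0: safe
  2: ✗ unsafe
witness against invariant: c → 2

Answer: INVARIANT VIOLATED at state 2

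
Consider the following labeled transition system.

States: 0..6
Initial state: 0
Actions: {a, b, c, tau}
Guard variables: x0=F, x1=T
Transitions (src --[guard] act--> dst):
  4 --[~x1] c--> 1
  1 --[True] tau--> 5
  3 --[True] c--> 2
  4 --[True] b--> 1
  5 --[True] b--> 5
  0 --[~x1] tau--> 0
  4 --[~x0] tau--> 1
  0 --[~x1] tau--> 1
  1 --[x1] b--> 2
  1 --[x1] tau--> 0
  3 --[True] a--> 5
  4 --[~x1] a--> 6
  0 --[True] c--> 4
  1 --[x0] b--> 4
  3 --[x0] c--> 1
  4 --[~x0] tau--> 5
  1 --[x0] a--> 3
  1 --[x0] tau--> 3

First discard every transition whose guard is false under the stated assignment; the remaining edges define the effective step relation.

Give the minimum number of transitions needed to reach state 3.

Answer: UNREACHABLE

Analysis:
Breadth-first toward 3:
  depth 0: {0}
  depth 1: {4}
  depth 2: {1,5}
  depth 3: {2}
3 never appears.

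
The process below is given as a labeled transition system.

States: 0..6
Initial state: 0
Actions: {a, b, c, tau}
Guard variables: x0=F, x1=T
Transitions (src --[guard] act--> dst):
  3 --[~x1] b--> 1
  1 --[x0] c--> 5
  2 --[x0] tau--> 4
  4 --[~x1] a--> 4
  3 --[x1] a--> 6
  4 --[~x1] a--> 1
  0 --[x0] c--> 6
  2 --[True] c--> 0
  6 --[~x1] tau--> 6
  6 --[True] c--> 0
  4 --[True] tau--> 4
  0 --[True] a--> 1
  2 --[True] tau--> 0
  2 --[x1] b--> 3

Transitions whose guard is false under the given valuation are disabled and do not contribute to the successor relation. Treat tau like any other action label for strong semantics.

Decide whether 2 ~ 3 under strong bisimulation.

Compute ~ classes (split until stable):
  round 0: {{0,1,2,3,4,5,6}}
  round 1: {{0,3},{1,5},{2},{4},{6}}
  round 2: {{0},{1,5},{2},{3},{4},{6}}
stable after 3 split(s): 6 block(s)
2∈{2}, 3∈{3}

Answer: NOT BISIMILAR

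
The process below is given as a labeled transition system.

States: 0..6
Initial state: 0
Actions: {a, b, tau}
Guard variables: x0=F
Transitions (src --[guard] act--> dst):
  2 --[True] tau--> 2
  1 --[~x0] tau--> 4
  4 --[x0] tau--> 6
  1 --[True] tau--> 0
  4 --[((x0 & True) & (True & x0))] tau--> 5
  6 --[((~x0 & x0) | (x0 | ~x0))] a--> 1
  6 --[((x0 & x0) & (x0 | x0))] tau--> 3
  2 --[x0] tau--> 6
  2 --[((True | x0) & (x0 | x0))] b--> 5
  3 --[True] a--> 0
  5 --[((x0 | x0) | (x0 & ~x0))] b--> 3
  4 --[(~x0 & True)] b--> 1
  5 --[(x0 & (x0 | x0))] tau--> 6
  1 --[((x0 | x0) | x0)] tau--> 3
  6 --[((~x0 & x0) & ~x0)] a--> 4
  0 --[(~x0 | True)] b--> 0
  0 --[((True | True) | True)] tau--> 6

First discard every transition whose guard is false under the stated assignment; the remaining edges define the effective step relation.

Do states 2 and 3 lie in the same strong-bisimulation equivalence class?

Answer: NOT BISIMILAR

Analysis:
Bisimulation quotient by refinement:
  π0 = {{0,1,2,3,4,5,6}}
  π1 = {{0},{1,2},{3,6},{4},{5}}
  π2 = {{0},{1},{2},{3},{4},{5},{6}}
Fixed point at round 3; 7 class(es).
2∈{2}, 3∈{3}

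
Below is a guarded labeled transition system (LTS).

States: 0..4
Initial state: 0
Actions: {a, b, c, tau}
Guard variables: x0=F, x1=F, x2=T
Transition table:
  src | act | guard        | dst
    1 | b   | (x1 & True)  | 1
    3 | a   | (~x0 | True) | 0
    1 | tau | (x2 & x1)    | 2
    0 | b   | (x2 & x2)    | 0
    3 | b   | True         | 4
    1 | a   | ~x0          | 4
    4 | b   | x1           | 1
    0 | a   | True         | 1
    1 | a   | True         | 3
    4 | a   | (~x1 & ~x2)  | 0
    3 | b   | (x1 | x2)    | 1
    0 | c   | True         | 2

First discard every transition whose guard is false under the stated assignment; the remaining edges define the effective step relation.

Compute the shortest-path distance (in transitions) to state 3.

Answer: 2

Analysis:
Layered search for 3:
  Layer 0: {0}
  Layer 1: {1,2}
  Layer 2: {3,4}
first hit 3 at d=2 via a·a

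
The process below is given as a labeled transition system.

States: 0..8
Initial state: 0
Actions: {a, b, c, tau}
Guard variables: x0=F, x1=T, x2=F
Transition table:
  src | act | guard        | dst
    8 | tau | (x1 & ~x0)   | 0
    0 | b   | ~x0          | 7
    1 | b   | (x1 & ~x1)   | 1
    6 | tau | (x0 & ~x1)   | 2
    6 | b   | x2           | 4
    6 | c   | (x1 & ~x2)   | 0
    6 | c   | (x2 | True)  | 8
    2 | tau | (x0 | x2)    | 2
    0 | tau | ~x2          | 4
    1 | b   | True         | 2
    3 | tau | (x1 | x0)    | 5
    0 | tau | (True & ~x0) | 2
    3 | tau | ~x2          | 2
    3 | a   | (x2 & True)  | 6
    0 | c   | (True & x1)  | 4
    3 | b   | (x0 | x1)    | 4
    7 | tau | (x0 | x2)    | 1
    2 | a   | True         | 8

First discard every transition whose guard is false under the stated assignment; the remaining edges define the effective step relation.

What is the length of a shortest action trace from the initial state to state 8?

Layered search for 8:
  L0 = {0}
  L1 = {2,4,7}
  L2 = {8}
8 enters at depth 2; path tau·a

Answer: 2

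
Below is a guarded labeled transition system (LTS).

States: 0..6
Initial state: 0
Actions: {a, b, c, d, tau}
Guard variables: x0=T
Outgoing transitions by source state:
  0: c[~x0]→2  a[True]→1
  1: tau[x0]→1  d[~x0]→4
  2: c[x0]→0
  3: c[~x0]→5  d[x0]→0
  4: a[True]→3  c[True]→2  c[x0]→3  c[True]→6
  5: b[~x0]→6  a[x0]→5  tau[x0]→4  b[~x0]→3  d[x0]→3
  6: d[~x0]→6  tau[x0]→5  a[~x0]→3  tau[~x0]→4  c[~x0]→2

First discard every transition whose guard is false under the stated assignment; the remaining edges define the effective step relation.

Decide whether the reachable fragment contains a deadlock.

Reachable = {0,1}
  0: a→1  [1 out]
  1: tau→1  [1 out]

Answer: DEADLOCK-FREE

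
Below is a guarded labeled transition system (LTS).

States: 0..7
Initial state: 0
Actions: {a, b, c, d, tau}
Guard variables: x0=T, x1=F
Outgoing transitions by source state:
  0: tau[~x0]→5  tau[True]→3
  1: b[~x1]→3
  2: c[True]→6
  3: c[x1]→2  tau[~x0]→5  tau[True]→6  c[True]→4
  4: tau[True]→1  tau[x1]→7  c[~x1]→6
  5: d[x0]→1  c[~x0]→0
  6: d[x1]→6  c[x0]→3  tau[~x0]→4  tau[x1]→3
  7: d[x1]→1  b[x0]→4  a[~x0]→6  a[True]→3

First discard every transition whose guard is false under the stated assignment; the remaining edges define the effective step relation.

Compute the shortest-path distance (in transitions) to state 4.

Layered search for 4:
  Layer 0: {0}
  Layer 1: {3}
  Layer 2: {4,6}
4 enters at depth 2; path tau·c

Answer: 2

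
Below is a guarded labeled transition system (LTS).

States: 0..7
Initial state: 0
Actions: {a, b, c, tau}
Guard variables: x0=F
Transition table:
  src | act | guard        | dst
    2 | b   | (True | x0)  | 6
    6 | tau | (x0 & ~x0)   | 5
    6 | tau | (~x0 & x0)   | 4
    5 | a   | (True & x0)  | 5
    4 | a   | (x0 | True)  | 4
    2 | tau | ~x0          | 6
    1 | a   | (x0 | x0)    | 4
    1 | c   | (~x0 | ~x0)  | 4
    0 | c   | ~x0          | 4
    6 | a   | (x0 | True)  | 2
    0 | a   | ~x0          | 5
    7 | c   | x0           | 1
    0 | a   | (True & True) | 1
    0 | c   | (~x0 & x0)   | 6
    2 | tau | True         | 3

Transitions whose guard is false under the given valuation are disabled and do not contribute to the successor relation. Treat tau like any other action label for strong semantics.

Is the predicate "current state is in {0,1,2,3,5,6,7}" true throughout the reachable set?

Answer: INVARIANT VIOLATED at state 4

Analysis:
Inv-set: {0,1,2,3,5,6,7}
Reachable = {0,1,4,5}
  0: ✓
  1: ✓
  4: VIOLATES
  5: ✓
counterexample path to 4: c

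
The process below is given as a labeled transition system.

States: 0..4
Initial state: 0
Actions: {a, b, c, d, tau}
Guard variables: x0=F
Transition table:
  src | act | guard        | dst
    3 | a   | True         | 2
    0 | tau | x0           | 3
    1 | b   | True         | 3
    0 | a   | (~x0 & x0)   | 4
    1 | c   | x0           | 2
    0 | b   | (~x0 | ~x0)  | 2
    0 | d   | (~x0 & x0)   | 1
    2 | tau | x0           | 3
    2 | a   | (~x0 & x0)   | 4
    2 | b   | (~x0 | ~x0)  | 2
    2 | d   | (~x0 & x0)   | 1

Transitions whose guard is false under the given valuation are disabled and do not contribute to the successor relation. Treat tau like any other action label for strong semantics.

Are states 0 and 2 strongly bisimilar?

Compute ~ classes (split until stable):
  P[0] = {{0,1,2,3,4}}
  P[1] = {{0,1,2},{3},{4}}
  P[2] = {{0,2},{1},{3},{4}}
stable after 3 split(s): 4 block(s)
class of 0: {0,2}; class of 2: {0,2}

Answer: BISIMILAR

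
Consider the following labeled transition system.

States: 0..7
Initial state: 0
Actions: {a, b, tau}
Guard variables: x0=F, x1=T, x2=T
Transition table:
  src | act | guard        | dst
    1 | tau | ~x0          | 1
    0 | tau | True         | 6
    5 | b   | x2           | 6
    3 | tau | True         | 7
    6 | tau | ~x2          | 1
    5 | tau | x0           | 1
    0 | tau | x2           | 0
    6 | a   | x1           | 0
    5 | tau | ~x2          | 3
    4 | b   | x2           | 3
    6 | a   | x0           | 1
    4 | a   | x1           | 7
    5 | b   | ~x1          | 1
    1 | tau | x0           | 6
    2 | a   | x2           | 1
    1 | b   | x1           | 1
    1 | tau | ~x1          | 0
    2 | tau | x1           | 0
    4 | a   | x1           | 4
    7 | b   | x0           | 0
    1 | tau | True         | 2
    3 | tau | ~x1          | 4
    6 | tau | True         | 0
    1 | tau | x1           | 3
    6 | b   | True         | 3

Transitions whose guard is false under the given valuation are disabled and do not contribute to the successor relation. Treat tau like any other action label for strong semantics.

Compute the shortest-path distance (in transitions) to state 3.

Answer: 2

Analysis:
BFS to 3:
  L0 = {0}
  L1 = {6}
  L2 = {3}
depth(3)=2, e.g. tau·b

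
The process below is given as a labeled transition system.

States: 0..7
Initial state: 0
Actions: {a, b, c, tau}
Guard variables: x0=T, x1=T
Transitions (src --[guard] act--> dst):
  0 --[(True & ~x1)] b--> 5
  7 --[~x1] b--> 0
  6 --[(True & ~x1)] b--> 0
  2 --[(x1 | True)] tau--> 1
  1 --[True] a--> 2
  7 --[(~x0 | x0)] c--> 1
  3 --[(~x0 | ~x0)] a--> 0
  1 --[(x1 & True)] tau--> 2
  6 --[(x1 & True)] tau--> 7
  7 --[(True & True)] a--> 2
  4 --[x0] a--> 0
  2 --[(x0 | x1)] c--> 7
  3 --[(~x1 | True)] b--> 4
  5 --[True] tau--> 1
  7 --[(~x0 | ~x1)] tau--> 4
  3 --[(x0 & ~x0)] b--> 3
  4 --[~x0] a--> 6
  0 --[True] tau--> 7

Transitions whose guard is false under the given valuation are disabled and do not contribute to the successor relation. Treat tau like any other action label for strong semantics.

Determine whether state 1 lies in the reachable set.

11 transition(s) survive guard evaluation.
Layer 0: {0}
Layer 1: {7}  now seen {0,7}
Layer 2: {1,2}  now seen {0,1,2,7}
Reach set: {0,1,2,7}
witness 1: tau·c

Answer: REACHABLE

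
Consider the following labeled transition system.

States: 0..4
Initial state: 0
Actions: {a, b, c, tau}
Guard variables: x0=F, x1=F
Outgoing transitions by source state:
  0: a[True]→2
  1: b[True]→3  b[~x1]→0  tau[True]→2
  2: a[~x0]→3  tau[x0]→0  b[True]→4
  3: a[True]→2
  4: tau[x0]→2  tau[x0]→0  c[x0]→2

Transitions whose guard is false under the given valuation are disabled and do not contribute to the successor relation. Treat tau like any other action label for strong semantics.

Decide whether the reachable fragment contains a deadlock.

Answer: DEADLOCK at state 4

Analysis:
Reachable = {0,2,3,4}
  0: a→2  [1 exit(s)]
  2: a→3  b→4  [2 exit(s)]
  3: a→2  [1 exit(s)]
  4: ∅  [STUCK]
trace reaching 4: a·b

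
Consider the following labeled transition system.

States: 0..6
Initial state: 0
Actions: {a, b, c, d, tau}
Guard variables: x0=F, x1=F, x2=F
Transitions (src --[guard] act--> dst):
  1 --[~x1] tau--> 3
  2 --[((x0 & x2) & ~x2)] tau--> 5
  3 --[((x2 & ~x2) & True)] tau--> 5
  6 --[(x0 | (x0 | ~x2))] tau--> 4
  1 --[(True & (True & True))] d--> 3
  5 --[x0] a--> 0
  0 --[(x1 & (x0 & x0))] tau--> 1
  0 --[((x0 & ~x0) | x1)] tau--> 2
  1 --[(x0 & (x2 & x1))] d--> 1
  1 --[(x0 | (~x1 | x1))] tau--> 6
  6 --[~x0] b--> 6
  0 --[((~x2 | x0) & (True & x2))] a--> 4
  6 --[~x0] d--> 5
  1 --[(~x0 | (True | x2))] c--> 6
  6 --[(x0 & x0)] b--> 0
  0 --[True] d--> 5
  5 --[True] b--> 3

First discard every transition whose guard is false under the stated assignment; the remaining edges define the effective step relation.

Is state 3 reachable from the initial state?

After dropping false guards: 9 live edges.
L0 = {0}
L1 = {5}  total {0,5}
L2 = {3}  total {0,3,5}
Reach set: {0,3,5}
witness 3: d·b

Answer: REACHABLE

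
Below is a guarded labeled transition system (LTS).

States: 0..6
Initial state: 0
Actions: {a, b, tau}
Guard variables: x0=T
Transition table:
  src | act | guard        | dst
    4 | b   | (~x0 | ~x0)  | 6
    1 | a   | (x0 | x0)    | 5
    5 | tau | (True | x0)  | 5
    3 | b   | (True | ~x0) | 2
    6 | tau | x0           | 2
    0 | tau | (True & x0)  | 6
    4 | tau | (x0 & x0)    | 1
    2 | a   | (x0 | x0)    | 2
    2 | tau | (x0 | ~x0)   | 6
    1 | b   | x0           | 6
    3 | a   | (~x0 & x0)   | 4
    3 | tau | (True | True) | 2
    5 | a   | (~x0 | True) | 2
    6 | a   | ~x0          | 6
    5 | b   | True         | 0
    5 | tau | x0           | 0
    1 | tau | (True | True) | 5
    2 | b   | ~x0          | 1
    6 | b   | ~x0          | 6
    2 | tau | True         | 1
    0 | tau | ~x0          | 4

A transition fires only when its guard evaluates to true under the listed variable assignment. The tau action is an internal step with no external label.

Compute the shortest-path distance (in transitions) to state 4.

Answer: UNREACHABLE

Trace:
Breadth-first toward 4:
  L0 = {0}
  L1 = {6}
  L2 = {2}
  L3 = {1}
  L4 = {5}
4 never appears.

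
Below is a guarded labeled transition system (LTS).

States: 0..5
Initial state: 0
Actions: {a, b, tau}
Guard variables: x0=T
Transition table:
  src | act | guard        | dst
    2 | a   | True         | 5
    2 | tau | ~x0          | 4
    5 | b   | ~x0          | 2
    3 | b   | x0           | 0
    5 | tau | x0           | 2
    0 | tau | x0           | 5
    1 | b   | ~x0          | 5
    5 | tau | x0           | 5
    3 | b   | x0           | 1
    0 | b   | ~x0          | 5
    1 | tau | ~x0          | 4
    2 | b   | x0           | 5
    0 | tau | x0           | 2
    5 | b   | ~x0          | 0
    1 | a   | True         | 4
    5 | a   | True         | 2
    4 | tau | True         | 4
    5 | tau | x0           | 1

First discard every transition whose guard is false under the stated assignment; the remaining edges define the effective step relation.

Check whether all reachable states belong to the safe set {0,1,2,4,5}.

Inv-set: {0,1,2,4,5}
Reachable = {0,1,2,4,5}
  0: ok
  1: ok
  2: ok
  4: ok
  5: ok

Answer: INVARIANT HOLDS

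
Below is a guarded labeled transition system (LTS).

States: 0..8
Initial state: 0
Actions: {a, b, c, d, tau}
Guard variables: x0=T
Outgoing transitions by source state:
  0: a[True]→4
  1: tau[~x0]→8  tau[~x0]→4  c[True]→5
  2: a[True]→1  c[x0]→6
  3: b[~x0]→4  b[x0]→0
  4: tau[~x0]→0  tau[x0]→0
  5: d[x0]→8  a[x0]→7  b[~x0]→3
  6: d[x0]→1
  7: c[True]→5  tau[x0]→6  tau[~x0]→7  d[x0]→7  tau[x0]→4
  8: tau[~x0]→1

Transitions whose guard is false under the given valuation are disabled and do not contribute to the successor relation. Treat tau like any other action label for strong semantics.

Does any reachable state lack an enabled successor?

Reach set: {0,4}
  0: a→4  [1 out]
  4: tau→0  [1 out]

Answer: DEADLOCK-FREE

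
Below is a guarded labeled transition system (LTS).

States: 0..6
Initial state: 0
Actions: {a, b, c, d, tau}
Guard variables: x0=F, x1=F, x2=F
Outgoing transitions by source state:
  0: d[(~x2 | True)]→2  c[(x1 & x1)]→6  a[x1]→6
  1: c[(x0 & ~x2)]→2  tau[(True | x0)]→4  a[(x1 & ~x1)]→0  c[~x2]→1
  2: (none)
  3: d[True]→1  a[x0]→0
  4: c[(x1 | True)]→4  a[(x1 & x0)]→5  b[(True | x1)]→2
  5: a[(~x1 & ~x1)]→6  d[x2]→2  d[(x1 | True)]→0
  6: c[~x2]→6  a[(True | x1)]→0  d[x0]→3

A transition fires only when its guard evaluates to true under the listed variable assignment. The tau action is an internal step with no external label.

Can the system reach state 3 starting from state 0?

Guard filter leaves 10 enabled edge(s).
Layer 0: {0}
Layer 1: {2}  cumulative {0,2}
R = {0,2}

Answer: UNREACHABLE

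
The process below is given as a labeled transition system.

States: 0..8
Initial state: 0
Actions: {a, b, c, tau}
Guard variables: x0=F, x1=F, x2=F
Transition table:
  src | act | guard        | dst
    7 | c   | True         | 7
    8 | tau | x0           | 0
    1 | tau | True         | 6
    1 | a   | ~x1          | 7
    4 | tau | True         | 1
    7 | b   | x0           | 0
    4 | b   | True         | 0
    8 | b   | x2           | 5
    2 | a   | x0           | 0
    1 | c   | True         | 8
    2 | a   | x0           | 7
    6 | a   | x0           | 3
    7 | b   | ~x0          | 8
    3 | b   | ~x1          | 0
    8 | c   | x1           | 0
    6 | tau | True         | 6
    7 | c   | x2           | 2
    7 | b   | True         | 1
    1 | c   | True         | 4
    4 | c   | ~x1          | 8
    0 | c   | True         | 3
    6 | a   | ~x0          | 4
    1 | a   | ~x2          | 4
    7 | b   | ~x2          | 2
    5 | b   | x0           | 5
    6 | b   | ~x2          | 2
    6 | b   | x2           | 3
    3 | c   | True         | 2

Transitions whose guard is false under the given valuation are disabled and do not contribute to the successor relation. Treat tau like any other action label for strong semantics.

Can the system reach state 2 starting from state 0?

Answer: REACHABLE

Analysis:
Guard filter leaves 18 enabled edge(s).
L0 = {0}
L1 = {3}  cumulative {0,3}
L2 = {2}  cumulative {0,2,3}
Reach set: {0,2,3}
trace reaching 2: c·c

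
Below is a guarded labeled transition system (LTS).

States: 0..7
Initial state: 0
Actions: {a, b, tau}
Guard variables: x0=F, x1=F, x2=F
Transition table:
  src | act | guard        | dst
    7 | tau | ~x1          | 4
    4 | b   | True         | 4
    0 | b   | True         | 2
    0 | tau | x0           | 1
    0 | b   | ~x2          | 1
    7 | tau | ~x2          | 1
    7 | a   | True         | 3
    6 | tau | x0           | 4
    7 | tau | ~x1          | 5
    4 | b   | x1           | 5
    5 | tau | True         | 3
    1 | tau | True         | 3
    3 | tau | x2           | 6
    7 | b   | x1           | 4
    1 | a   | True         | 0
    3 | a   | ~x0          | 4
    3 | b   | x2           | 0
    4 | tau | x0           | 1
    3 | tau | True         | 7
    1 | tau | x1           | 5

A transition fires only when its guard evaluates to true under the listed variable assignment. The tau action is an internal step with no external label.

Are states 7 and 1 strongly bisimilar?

Answer: NOT BISIMILAR

Trace:
Refine partition for ~:
  P[0] = {{0,1,2,3,4,5,6,7}}
  P[1] = {{0,4},{1,3,7},{2,6},{5}}
  P[2] = {{0},{1,3},{2,6},{4},{5},{7}}
  P[3] = {{0},{1},{2,6},{3},{4},{5},{7}}
7 equivalence class(es) (converged in 4)
class of 7: {7}; class of 1: {1}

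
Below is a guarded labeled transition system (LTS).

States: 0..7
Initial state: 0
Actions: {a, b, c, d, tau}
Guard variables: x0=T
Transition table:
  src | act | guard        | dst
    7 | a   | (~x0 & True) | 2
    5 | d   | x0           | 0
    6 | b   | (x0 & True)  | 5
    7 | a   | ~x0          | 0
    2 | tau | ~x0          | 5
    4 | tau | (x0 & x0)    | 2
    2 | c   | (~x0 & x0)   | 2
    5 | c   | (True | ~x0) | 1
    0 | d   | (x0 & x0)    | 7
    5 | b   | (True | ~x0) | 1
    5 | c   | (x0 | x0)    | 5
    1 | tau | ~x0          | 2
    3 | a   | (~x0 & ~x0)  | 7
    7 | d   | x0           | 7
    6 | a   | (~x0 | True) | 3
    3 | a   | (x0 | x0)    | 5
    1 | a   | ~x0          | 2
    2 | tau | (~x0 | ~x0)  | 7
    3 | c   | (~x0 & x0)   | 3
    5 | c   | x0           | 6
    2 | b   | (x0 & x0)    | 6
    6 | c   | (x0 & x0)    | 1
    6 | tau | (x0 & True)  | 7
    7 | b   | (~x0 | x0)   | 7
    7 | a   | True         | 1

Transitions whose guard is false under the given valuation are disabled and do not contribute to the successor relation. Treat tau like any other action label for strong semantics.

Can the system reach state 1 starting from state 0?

Answer: REACHABLE

Working:
Guard filter leaves 16 enabled edge(s).
depth 0: {0}
depth 1: {7}  total {0,7}
depth 2: {1}  total {0,1,7}
R = {0,1,7}
Path to 1: d·a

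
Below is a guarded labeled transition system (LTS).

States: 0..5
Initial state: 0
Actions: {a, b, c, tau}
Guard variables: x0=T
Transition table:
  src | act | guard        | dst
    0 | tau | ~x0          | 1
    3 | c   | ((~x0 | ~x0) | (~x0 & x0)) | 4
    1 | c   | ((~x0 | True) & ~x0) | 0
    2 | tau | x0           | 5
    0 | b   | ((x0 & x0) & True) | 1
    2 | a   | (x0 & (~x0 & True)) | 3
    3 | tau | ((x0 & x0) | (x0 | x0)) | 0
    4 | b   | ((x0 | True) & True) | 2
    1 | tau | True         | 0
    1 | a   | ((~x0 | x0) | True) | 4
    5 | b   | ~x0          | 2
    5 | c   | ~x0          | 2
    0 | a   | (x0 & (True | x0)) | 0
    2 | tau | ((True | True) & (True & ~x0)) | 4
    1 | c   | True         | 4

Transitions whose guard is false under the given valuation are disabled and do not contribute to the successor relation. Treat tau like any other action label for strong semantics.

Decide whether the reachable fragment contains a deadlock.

R = {0,1,2,4,5}
  0: a→0  b→1  [2 exit(s)]
  1: a→4  c→4  tau→0  [3 exit(s)]
  2: tau→5  [1 exit(s)]
  4: b→2  [1 exit(s)]
  5: ∅  [STUCK]
trace reaching 5: b·a·b·tau

Answer: DEADLOCK at state 5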